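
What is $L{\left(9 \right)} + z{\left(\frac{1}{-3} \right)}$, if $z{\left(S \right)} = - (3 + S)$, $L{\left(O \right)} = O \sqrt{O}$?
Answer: $\frac{73}{3} \approx 24.333$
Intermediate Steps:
$L{\left(O \right)} = O^{\frac{3}{2}}$
$z{\left(S \right)} = -3 - S$
$L{\left(9 \right)} + z{\left(\frac{1}{-3} \right)} = 9^{\frac{3}{2}} - \frac{8}{3} = 27 - \frac{8}{3} = \frac{73}{3}$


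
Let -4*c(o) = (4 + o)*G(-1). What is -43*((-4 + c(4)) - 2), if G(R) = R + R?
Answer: 86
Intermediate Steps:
G(R) = 2*R
c(o) = 2 + o/2 (c(o) = -(4 + o)*2*(-1)/4 = -(4 + o)*(-2)/4 = -(-8 - 2*o)/4 = 2 + o/2)
-43*((-4 + c(4)) - 2) = -43*((-4 + (2 + (½)*4)) - 2) = -43*((-4 + (2 + 2)) - 2) = -43*((-4 + 4) - 2) = -43*(0 - 2) = -43*(-2) = 86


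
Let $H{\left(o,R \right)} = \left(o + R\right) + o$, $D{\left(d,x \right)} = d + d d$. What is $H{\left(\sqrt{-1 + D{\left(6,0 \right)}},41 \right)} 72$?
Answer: $2952 + 144 \sqrt{41} \approx 3874.1$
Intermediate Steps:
$D{\left(d,x \right)} = d + d^{2}$
$H{\left(o,R \right)} = R + 2 o$ ($H{\left(o,R \right)} = \left(R + o\right) + o = R + 2 o$)
$H{\left(\sqrt{-1 + D{\left(6,0 \right)}},41 \right)} 72 = \left(41 + 2 \sqrt{-1 + 6 \left(1 + 6\right)}\right) 72 = \left(41 + 2 \sqrt{-1 + 6 \cdot 7}\right) 72 = \left(41 + 2 \sqrt{-1 + 42}\right) 72 = \left(41 + 2 \sqrt{41}\right) 72 = 2952 + 144 \sqrt{41}$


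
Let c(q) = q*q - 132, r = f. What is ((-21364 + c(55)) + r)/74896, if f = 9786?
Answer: -8685/74896 ≈ -0.11596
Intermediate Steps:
r = 9786
c(q) = -132 + q**2 (c(q) = q**2 - 132 = -132 + q**2)
((-21364 + c(55)) + r)/74896 = ((-21364 + (-132 + 55**2)) + 9786)/74896 = ((-21364 + (-132 + 3025)) + 9786)*(1/74896) = ((-21364 + 2893) + 9786)*(1/74896) = (-18471 + 9786)*(1/74896) = -8685*1/74896 = -8685/74896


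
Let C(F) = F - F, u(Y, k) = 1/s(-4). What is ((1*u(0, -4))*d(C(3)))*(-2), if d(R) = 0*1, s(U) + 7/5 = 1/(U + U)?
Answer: 0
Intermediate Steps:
s(U) = -7/5 + 1/(2*U) (s(U) = -7/5 + 1/(U + U) = -7/5 + 1/(2*U))
u(Y, k) = -40/61 (u(Y, k) = 1/((1/10)*(5 - 14*(-4))/(-4)) = 1/((1/10)*(-1/4)*(5 + 56)) = 1/((1/10)*(-1/4)*61) = 1/(-61/40) = -40/61)
C(F) = 0
d(R) = 0
((1*u(0, -4))*d(C(3)))*(-2) = ((1*(-40/61))*0)*(-2) = -40/61*0*(-2) = 0*(-2) = 0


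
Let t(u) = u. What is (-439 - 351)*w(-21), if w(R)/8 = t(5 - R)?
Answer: -164320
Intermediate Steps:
w(R) = 40 - 8*R (w(R) = 8*(5 - R) = 40 - 8*R)
(-439 - 351)*w(-21) = (-439 - 351)*(40 - 8*(-21)) = -790*(40 + 168) = -790*208 = -164320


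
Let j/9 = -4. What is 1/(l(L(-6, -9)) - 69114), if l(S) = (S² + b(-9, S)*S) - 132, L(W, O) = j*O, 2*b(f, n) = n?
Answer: 1/88218 ≈ 1.1336e-5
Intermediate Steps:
j = -36 (j = 9*(-4) = -36)
b(f, n) = n/2
L(W, O) = -36*O
l(S) = -132 + 3*S²/2 (l(S) = (S² + (S/2)*S) - 132 = (S² + S²/2) - 132 = 3*S²/2 - 132 = -132 + 3*S²/2)
1/(l(L(-6, -9)) - 69114) = 1/((-132 + 3*(-36*(-9))²/2) - 69114) = 1/((-132 + (3/2)*324²) - 69114) = 1/((-132 + (3/2)*104976) - 69114) = 1/((-132 + 157464) - 69114) = 1/(157332 - 69114) = 1/88218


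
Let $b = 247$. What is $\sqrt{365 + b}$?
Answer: $6 \sqrt{17} \approx 24.739$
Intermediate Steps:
$\sqrt{365 + b} = \sqrt{365 + 247} = \sqrt{612} = 6 \sqrt{17}$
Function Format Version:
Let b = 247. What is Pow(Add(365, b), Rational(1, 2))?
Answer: Mul(6, Pow(17, Rational(1, 2))) ≈ 24.739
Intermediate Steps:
Pow(Add(365, b), Rational(1, 2)) = Pow(Add(365, 247), Rational(1, 2)) = Pow(612, Rational(1, 2)) = Mul(6, Pow(17, Rational(1, 2)))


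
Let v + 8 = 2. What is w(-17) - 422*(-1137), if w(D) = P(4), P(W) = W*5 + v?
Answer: 479828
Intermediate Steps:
v = -6 (v = -8 + 2 = -6)
P(W) = -6 + 5*W (P(W) = W*5 - 6 = 5*W - 6 = -6 + 5*W)
w(D) = 14 (w(D) = -6 + 5*4 = -6 + 20 = 14)
w(-17) - 422*(-1137) = 14 - 422*(-1137) = 14 + 479814 = 479828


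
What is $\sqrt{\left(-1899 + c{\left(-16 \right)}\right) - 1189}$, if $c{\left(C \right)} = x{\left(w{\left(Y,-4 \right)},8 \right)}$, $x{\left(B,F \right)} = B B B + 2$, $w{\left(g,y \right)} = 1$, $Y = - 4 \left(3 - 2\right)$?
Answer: $i \sqrt{3085} \approx 55.543 i$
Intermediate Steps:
$Y = -4$ ($Y = \left(-4\right) 1 = -4$)
$x{\left(B,F \right)} = 2 + B^{3}$ ($x{\left(B,F \right)} = B^{2} B + 2 = B^{3} + 2 = 2 + B^{3}$)
$c{\left(C \right)} = 3$ ($c{\left(C \right)} = 2 + 1^{3} = 2 + 1 = 3$)
$\sqrt{\left(-1899 + c{\left(-16 \right)}\right) - 1189} = \sqrt{\left(-1899 + 3\right) - 1189} = \sqrt{-1896 - 1189} = \sqrt{-3085} = i \sqrt{3085}$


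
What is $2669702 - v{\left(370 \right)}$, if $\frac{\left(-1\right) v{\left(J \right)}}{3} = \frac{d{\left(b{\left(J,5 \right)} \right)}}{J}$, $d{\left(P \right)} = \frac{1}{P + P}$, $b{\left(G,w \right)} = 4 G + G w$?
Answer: $\frac{2192893222801}{821400} \approx 2.6697 \cdot 10^{6}$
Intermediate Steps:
$d{\left(P \right)} = \frac{1}{2 P}$
$v{\left(J \right)} = - \frac{1}{6 J^{2}}$ ($v{\left(J \right)} = - 3 \frac{\frac{1}{2} \frac{1}{J \left(4 + 5\right)}}{J} = - 3 \frac{\frac{1}{2} \frac{1}{J 9}}{J} = - 3 \frac{\frac{1}{2} \frac{1}{9 J}}{J} = - 3 \frac{\frac{1}{18} \frac{1}{J}}{J} = - 3 \frac{1}{18 J^{2}} = - \frac{1}{6 J^{2}}$)
$2669702 - v{\left(370 \right)} = 2669702 - - \frac{1}{6 \cdot 136900} = 2669702 - \left(- \frac{1}{6}\right) \frac{1}{136900} = 2669702 - - \frac{1}{821400} = 2669702 + \frac{1}{821400} = \frac{2192893222801}{821400}$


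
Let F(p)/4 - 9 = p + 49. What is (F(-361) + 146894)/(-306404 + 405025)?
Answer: 145682/98621 ≈ 1.4772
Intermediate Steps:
F(p) = 232 + 4*p (F(p) = 36 + 4*(p + 49) = 36 + 4*(49 + p) = 36 + (196 + 4*p) = 232 + 4*p)
(F(-361) + 146894)/(-306404 + 405025) = ((232 + 4*(-361)) + 146894)/(-306404 + 405025) = ((232 - 1444) + 146894)/98621 = (-1212 + 146894)*(1/98621) = 145682*(1/98621) = 145682/98621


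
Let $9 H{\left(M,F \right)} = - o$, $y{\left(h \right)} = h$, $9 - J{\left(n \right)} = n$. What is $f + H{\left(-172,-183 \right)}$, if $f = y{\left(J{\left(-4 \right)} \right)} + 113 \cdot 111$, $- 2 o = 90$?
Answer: $12561$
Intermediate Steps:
$o = -45$ ($o = \left(- \frac{1}{2}\right) 90 = -45$)
$J{\left(n \right)} = 9 - n$
$H{\left(M,F \right)} = 5$ ($H{\left(M,F \right)} = \frac{\left(-1\right) \left(-45\right)}{9} = \frac{1}{9} \cdot 45 = 5$)
$f = 12556$ ($f = \left(9 - -4\right) + 113 \cdot 111 = \left(9 + 4\right) + 12543 = 13 + 12543 = 12556$)
$f + H{\left(-172,-183 \right)} = 12556 + 5 = 12561$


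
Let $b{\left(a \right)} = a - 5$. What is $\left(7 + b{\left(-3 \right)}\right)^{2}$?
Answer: $1$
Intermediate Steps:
$b{\left(a \right)} = -5 + a$ ($b{\left(a \right)} = a - 5 = -5 + a$)
$\left(7 + b{\left(-3 \right)}\right)^{2} = \left(7 - 8\right)^{2} = \left(-1\right)^{2} = 1$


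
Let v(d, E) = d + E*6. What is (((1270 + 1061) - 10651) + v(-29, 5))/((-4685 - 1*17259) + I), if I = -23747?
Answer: 8319/45691 ≈ 0.18207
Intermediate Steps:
v(d, E) = d + 6*E
(((1270 + 1061) - 10651) + v(-29, 5))/((-4685 - 1*17259) + I) = (((1270 + 1061) - 10651) + (-29 + 6*5))/((-4685 - 1*17259) - 23747) = ((2331 - 10651) + (-29 + 30))/((-4685 - 17259) - 23747) = (-8320 + 1)/(-21944 - 23747) = -8319/(-45691) = -8319*(-1/45691) = 8319/45691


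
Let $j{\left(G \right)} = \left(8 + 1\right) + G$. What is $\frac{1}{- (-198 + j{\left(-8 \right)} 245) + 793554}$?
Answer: $\frac{1}{793507} \approx 1.2602 \cdot 10^{-6}$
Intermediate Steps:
$j{\left(G \right)} = 9 + G$
$\frac{1}{- (-198 + j{\left(-8 \right)} 245) + 793554} = \frac{1}{- (-198 + \left(9 - 8\right) 245) + 793554} = \frac{1}{- (-198 + 1 \cdot 245) + 793554} = \frac{1}{- (-198 + 245) + 793554} = \frac{1}{\left(-1\right) 47 + 793554} = \frac{1}{-47 + 793554} = \frac{1}{793507}$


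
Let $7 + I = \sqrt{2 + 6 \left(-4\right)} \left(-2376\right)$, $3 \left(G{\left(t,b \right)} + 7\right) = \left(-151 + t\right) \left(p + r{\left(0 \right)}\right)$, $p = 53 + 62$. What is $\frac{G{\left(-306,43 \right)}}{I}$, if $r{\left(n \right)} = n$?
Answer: $\frac{368032}{372594963} - \frac{41640192 i \sqrt{22}}{124198321} \approx 0.00098775 - 1.5726 i$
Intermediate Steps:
$p = 115$
$G{\left(t,b \right)} = - \frac{17386}{3} + \frac{115 t}{3}$ ($G{\left(t,b \right)} = -7 + \frac{\left(-151 + t\right) \left(115 + 0\right)}{3} = -7 + \frac{\left(-151 + t\right) 115}{3} = -7 + \frac{-17365 + 115 t}{3} = -7 + \left(- \frac{17365}{3} + \frac{115 t}{3}\right) = - \frac{17386}{3} + \frac{115 t}{3}$)
$I = -7 - 2376 i \sqrt{22}$ ($I = -7 + \sqrt{2 + 6 \left(-4\right)} \left(-2376\right) = -7 + \sqrt{2 - 24} \left(-2376\right) = -7 + \sqrt{-22} \left(-2376\right) = -7 + i \sqrt{22} \left(-2376\right) = -7 - 2376 i \sqrt{22} \approx -7.0 - 11144.0 i$)
$\frac{G{\left(-306,43 \right)}}{I} = \frac{- \frac{17386}{3} + \frac{115}{3} \left(-306\right)}{-7 - 2376 i \sqrt{22}} = \frac{- \frac{17386}{3} - 11730}{-7 - 2376 i \sqrt{22}} = - \frac{52576}{3 \left(-7 - 2376 i \sqrt{22}\right)}$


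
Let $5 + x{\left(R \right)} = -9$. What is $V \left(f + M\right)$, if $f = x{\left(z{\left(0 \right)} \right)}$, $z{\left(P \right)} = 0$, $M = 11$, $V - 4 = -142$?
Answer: $414$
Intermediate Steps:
$V = -138$ ($V = 4 - 142 = -138$)
$x{\left(R \right)} = -14$ ($x{\left(R \right)} = -5 - 9 = -14$)
$f = -14$
$V \left(f + M\right) = - 138 \left(-14 + 11\right) = \left(-138\right) \left(-3\right) = 414$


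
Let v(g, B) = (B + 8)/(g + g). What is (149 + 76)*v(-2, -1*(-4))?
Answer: -675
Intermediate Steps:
v(g, B) = (8 + B)/(2*g) (v(g, B) = (8 + B)/((2*g)) = (8 + B)*(1/(2*g)) = (8 + B)/(2*g))
(149 + 76)*v(-2, -1*(-4)) = (149 + 76)*((½)*(8 - 1*(-4))/(-2)) = 225*((½)*(-½)*(8 + 4)) = 225*((½)*(-½)*12) = 225*(-3) = -675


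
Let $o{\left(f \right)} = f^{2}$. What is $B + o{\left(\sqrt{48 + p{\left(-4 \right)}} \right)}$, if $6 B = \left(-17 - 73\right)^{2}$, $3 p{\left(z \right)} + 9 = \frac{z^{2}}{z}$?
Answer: $\frac{4181}{3} \approx 1393.7$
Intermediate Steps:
$p{\left(z \right)} = -3 + \frac{z}{3}$ ($p{\left(z \right)} = -3 + \frac{z^{2} \frac{1}{z}}{3} = -3 + \frac{z}{3}$)
$B = 1350$ ($B = \frac{\left(-17 - 73\right)^{2}}{6} = \frac{\left(-90\right)^{2}}{6} = \frac{1}{6} \cdot 8100 = 1350$)
$B + o{\left(\sqrt{48 + p{\left(-4 \right)}} \right)} = 1350 + \left(\sqrt{48 + \left(-3 + \frac{1}{3} \left(-4\right)\right)}\right)^{2} = 1350 + \left(\sqrt{48 - \frac{13}{3}}\right)^{2} = 1350 + \left(\sqrt{\frac{131}{3}}\right)^{2} = 1350 + \left(\frac{\sqrt{393}}{3}\right)^{2} = 1350 + \frac{131}{3} = \frac{4181}{3}$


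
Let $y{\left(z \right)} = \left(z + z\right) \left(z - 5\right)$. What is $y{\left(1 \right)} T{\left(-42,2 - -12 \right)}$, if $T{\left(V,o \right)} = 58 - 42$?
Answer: $-128$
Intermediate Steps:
$T{\left(V,o \right)} = 16$ ($T{\left(V,o \right)} = 58 - 42 = 16$)
$y{\left(z \right)} = 2 z \left(-5 + z\right)$
$y{\left(1 \right)} T{\left(-42,2 - -12 \right)} = 2 \cdot 1 \left(-5 + 1\right) 16 = 2 \cdot 1 \left(-4\right) 16 = \left(-8\right) 16 = -128$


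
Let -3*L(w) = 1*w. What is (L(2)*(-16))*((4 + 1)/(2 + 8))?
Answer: 16/3 ≈ 5.3333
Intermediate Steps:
L(w) = -w/3
(L(2)*(-16))*((4 + 1)/(2 + 8)) = (-⅓*2*(-16))*((4 + 1)/(2 + 8)) = (-⅔*(-16))*(5/10) = 32*(5*(⅒))/3 = (32/3)*(½) = 16/3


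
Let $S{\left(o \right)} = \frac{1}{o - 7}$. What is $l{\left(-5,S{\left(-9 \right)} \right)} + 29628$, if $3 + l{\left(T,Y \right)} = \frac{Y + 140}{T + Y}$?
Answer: $\frac{2397386}{81} \approx 29597.0$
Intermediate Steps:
$S{\left(o \right)} = \frac{1}{-7 + o}$
$l{\left(T,Y \right)} = -3 + \frac{140 + Y}{T + Y}$ ($l{\left(T,Y \right)} = -3 + \frac{Y + 140}{T + Y} = -3 + \frac{140 + Y}{T + Y}$)
$l{\left(-5,S{\left(-9 \right)} \right)} + 29628 = \frac{140 - -15 - \frac{2}{-7 - 9}}{-5 + \frac{1}{-7 - 9}} + 29628 = \frac{140 + 15 - \frac{2}{-16}}{-5 + \frac{1}{-16}} + 29628 = \frac{140 + 15 - - \frac{1}{8}}{-5 - \frac{1}{16}} + 29628 = \frac{140 + 15 + \frac{1}{8}}{- \frac{81}{16}} + 29628 = \left(- \frac{16}{81}\right) \frac{1241}{8} + 29628 = - \frac{2482}{81} + 29628 = \frac{2397386}{81}$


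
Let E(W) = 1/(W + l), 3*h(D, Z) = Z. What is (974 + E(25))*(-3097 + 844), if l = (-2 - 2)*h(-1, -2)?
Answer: -182143785/83 ≈ -2.1945e+6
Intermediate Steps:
h(D, Z) = Z/3
l = 8/3 (l = (-2 - 2)*((⅓)*(-2)) = -4*(-⅔) = 8/3 ≈ 2.6667)
E(W) = 1/(8/3 + W) (E(W) = 1/(W + 8/3) = 1/(8/3 + W))
(974 + E(25))*(-3097 + 844) = (974 + 3/(8 + 3*25))*(-3097 + 844) = (974 + 3/(8 + 75))*(-2253) = (974 + 3/83)*(-2253) = (80845/83)*(-2253) = -182143785/83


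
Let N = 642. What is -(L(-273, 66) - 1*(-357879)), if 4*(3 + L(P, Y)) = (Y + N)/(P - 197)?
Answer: -168201543/470 ≈ -3.5788e+5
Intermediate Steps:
L(P, Y) = -3 + (642 + Y)/(4*(-197 + P)) (L(P, Y) = -3 + ((Y + 642)/(P - 197))/4 = -3 + ((642 + Y)/(-197 + P))/4 = -3 + (642 + Y)/(4*(-197 + P)))
-(L(-273, 66) - 1*(-357879)) = -((3006 + 66 - 12*(-273))/(4*(-197 - 273)) - 1*(-357879)) = -((¼)*(3006 + 66 + 3276)/(-470) + 357879) = -((¼)*(-1/470)*6348 + 357879) = -(-1587/470 + 357879) = -1*168201543/470 = -168201543/470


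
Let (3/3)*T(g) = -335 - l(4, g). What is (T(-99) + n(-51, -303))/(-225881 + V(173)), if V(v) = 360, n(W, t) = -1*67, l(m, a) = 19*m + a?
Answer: 379/225521 ≈ 0.0016806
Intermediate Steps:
l(m, a) = a + 19*m
T(g) = -411 - g (T(g) = -335 - (g + 19*4) = -335 - (g + 76) = -335 - (76 + g) = -335 + (-76 - g) = -411 - g)
n(W, t) = -67
(T(-99) + n(-51, -303))/(-225881 + V(173)) = ((-411 - 1*(-99)) - 67)/(-225881 + 360) = ((-411 + 99) - 67)/(-225521) = (-312 - 67)*(-1/225521) = -379*(-1/225521) = 379/225521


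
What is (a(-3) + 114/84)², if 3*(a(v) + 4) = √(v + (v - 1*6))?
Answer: 3323/588 - 74*I*√3/21 ≈ 5.6514 - 6.1034*I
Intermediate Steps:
a(v) = -4 + √(-6 + 2*v)/3 (a(v) = -4 + √(v + (v - 1*6))/3 = -4 + √(v + (v - 6))/3 = -4 + √(v + (-6 + v))/3 = -4 + √(-6 + 2*v)/3)
(a(-3) + 114/84)² = ((-4 + √(-6 + 2*(-3))/3) + 114/84)² = ((-4 + √(-6 - 6)/3) + 114*(1/84))² = ((-4 + √(-12)/3) + 19/14)² = ((-4 + (2*I*√3)/3) + 19/14)² = ((-4 + 2*I*√3/3) + 19/14)² = (-37/14 + 2*I*√3/3)²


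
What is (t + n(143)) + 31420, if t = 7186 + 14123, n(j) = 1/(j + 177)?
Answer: 16873281/320 ≈ 52729.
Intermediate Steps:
n(j) = 1/(177 + j)
t = 21309
(t + n(143)) + 31420 = (21309 + 1/(177 + 143)) + 31420 = (21309 + 1/320) + 31420 = 6818881/320 + 31420 = 16873281/320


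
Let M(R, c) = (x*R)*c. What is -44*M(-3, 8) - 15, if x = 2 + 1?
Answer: 3153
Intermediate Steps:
x = 3
M(R, c) = 3*R*c (M(R, c) = (3*R)*c = 3*R*c)
-44*M(-3, 8) - 15 = -132*(-3)*8 - 15 = -44*(-72) - 15 = 3168 - 15 = 3153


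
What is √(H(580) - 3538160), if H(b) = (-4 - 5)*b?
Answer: 2*I*√885845 ≈ 1882.4*I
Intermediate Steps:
H(b) = -9*b
√(H(580) - 3538160) = √(-9*580 - 3538160) = √(-5220 - 3538160) = √(-3543380) = 2*I*√885845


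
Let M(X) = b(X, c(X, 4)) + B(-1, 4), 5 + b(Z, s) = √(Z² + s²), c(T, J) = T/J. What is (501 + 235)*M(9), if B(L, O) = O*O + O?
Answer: 11040 + 1656*√17 ≈ 17868.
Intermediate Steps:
B(L, O) = O + O² (B(L, O) = O² + O = O + O²)
b(Z, s) = -5 + √(Z² + s²)
M(X) = 15 + √17*√(X²)/4 (M(X) = (-5 + √(X² + (X/4)²)) + 4*(1 + 4) = (-5 + √(X² + (X*(¼))²)) + 4*5 = (-5 + √(X² + (X/4)²)) + 20 = (-5 + √(X² + X²/16)) + 20 = (-5 + √(17*X²/16)) + 20 = (-5 + √17*√(X²)/4) + 20 = 15 + √17*√(X²)/4)
(501 + 235)*M(9) = (501 + 235)*(15 + √17*√(9²)/4) = 736*(15 + √17*√81/4) = 736*(15 + (¼)*√17*9) = 736*(15 + 9*√17/4) = 11040 + 1656*√17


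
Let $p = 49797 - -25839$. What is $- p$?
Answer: $-75636$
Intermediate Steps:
$p = 75636$ ($p = 49797 + 25839 = 75636$)
$- p = \left(-1\right) 75636 = -75636$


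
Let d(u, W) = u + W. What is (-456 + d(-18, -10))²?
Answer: 234256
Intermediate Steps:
d(u, W) = W + u
(-456 + d(-18, -10))² = (-456 + (-10 - 18))² = (-456 - 28)² = (-484)² = 234256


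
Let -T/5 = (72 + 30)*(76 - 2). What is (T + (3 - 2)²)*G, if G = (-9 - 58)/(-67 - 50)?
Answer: -194501/9 ≈ -21611.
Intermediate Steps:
T = -37740 (T = -5*(72 + 30)*(76 - 2) = -510*74 = -5*7548 = -37740)
G = 67/117 (G = -67/(-117) = -67*(-1/117) = 67/117 ≈ 0.57265)
(T + (3 - 2)²)*G = (-37740 + (3 - 2)²)*(67/117) = (-37740 + 1²)*(67/117) = (-37740 + 1)*(67/117) = -37739*67/117 = -194501/9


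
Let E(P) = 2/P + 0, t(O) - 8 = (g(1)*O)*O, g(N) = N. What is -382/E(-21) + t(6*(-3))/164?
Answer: 164534/41 ≈ 4013.0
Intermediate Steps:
t(O) = 8 + O**2 (t(O) = 8 + (1*O)*O = 8 + O*O = 8 + O**2)
E(P) = 2/P
-382/E(-21) + t(6*(-3))/164 = -382/(2/(-21)) + (8 + (6*(-3))**2)/164 = -382/(2*(-1/21)) + (8 + (-18)**2)*(1/164) = -382/(-2/21) + (8 + 324)*(1/164) = -382*(-21/2) + 332*(1/164) = 4011 + 83/41 = 164534/41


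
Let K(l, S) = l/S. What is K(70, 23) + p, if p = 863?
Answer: 19919/23 ≈ 866.04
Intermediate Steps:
K(70, 23) + p = 70/23 + 863 = 19919/23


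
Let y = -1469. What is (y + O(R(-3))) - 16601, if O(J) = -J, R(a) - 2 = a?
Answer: -18069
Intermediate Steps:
R(a) = 2 + a
(y + O(R(-3))) - 16601 = (-1469 - (2 - 3)) - 16601 = (-1469 - 1*(-1)) - 16601 = (-1469 + 1) - 16601 = -1468 - 16601 = -18069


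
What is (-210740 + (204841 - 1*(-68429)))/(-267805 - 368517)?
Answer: -31265/318161 ≈ -0.098268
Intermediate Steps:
(-210740 + (204841 - 1*(-68429)))/(-267805 - 368517) = (-210740 + (204841 + 68429))/(-636322) = (-210740 + 273270)*(-1/636322) = 62530*(-1/636322) = -31265/318161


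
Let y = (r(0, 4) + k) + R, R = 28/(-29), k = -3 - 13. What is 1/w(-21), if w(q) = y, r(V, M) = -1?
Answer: -29/521 ≈ -0.055662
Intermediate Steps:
k = -16
R = -28/29 (R = 28*(-1/29) = -28/29 ≈ -0.96552)
y = -521/29 (y = (-1 - 16) - 28/29 = -17 - 28/29 = -521/29 ≈ -17.966)
w(q) = -521/29
1/w(-21) = 1/(-521/29) = -29/521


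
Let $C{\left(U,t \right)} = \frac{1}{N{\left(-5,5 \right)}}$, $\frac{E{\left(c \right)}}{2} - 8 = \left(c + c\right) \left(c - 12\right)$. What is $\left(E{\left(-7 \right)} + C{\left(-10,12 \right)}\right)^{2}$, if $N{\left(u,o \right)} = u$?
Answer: $\frac{7502121}{25} \approx 3.0009 \cdot 10^{5}$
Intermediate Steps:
$E{\left(c \right)} = 16 + 4 c \left(-12 + c\right)$ ($E{\left(c \right)} = 16 + 2 \left(c + c\right) \left(c - 12\right) = 16 + 2 \cdot 2 c \left(-12 + c\right) = 16 + 4 c \left(-12 + c\right)$)
$C{\left(U,t \right)} = - \frac{1}{5}$ ($C{\left(U,t \right)} = \frac{1}{-5} = - \frac{1}{5}$)
$\left(E{\left(-7 \right)} + C{\left(-10,12 \right)}\right)^{2} = \left(\left(16 - -336 + 4 \left(-7\right)^{2}\right) - \frac{1}{5}\right)^{2} = \left(\left(16 + 336 + 4 \cdot 49\right) - \frac{1}{5}\right)^{2} = \left(\left(16 + 336 + 196\right) - \frac{1}{5}\right)^{2} = \left(548 - \frac{1}{5}\right)^{2} = \left(\frac{2739}{5}\right)^{2} = \frac{7502121}{25}$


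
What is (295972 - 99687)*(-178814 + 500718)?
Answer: 63184926640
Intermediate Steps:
(295972 - 99687)*(-178814 + 500718) = 196285*321904 = 63184926640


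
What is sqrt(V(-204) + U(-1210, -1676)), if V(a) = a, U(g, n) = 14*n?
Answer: 2*I*sqrt(5917) ≈ 153.84*I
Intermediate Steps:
sqrt(V(-204) + U(-1210, -1676)) = sqrt(-204 + 14*(-1676)) = sqrt(-204 - 23464) = sqrt(-23668) = 2*I*sqrt(5917)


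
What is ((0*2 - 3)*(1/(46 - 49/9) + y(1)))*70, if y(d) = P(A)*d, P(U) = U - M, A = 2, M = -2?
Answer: -61698/73 ≈ -845.18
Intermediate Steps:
P(U) = 2 + U (P(U) = U - 1*(-2) = U + 2 = 2 + U)
y(d) = 4*d (y(d) = (2 + 2)*d = 4*d)
((0*2 - 3)*(1/(46 - 49/9) + y(1)))*70 = ((0*2 - 3)*(1/(46 - 49/9) + 4*1))*70 = ((0 - 3)*(1/(46 - 49*⅑) + 4))*70 = -3*(1/(46 - 49/9) + 4)*70 = -3*(1/(365/9) + 4)*70 = -3*(9/365 + 4)*70 = -3*1469/365*70 = -4407/365*70 = -61698/73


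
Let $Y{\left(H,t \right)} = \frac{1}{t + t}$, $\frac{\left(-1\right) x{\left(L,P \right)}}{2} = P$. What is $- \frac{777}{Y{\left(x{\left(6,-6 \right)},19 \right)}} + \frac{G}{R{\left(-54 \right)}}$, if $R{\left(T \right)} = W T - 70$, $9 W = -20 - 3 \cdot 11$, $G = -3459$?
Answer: $- \frac{7325907}{248} \approx -29540.0$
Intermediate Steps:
$x{\left(L,P \right)} = - 2 P$
$W = - \frac{53}{9}$ ($W = \frac{-20 - 3 \cdot 11}{9} = \frac{-20 - 33}{9} = \frac{1}{9} \left(-53\right) = - \frac{53}{9} \approx -5.8889$)
$Y{\left(H,t \right)} = \frac{1}{2 t}$
$R{\left(T \right)} = -70 - \frac{53 T}{9}$ ($R{\left(T \right)} = - \frac{53 T}{9} - 70 = -70 - \frac{53 T}{9}$)
$- \frac{777}{Y{\left(x{\left(6,-6 \right)},19 \right)}} + \frac{G}{R{\left(-54 \right)}} = - \frac{777}{\frac{1}{2} \cdot \frac{1}{19}} - \frac{3459}{-70 - -318} = - \frac{777}{\frac{1}{2} \cdot \frac{1}{19}} - \frac{3459}{-70 + 318} = - 777 \frac{1}{\frac{1}{38}} - \frac{3459}{248} = \left(-777\right) 38 - \frac{3459}{248} = -29526 - \frac{3459}{248} = - \frac{7325907}{248}$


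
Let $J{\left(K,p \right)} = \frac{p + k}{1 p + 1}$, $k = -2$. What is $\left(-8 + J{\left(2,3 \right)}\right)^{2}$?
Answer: $\frac{961}{16} \approx 60.063$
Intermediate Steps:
$J{\left(K,p \right)} = \frac{-2 + p}{1 + p}$ ($J{\left(K,p \right)} = \frac{p - 2}{1 p + 1} = \frac{-2 + p}{p + 1} = \frac{-2 + p}{1 + p}$)
$\left(-8 + J{\left(2,3 \right)}\right)^{2} = \left(-8 + \frac{-2 + 3}{1 + 3}\right)^{2} = \left(-8 + \frac{1}{4} \cdot 1\right)^{2} = \left(-8 + \frac{1}{4}\right)^{2} = \left(- \frac{31}{4}\right)^{2} = \frac{961}{16}$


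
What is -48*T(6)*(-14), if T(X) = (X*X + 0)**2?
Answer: 870912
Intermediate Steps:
T(X) = X**4 (T(X) = (X**2 + 0)**2 = (X**2)**2 = X**4)
-48*T(6)*(-14) = -48*6**4*(-14) = -48*1296*(-14) = -62208*(-14) = 870912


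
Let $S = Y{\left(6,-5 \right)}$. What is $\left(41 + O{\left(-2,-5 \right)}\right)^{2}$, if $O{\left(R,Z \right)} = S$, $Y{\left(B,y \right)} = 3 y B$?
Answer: $2401$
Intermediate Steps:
$Y{\left(B,y \right)} = 3 B y$
$S = -90$ ($S = 3 \cdot 6 \left(-5\right) = -90$)
$O{\left(R,Z \right)} = -90$
$\left(41 + O{\left(-2,-5 \right)}\right)^{2} = \left(41 - 90\right)^{2} = \left(-49\right)^{2} = 2401$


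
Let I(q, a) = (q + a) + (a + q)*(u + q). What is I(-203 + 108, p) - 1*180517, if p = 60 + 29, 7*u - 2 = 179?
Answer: -1260757/7 ≈ -1.8011e+5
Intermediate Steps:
u = 181/7 (u = 2/7 + (1/7)*179 = 2/7 + 179/7 = 181/7 ≈ 25.857)
p = 89
I(q, a) = a + q + (181/7 + q)*(a + q) (I(q, a) = (q + a) + (a + q)*(181/7 + q) = (a + q) + (181/7 + q)*(a + q) = a + q + (181/7 + q)*(a + q))
I(-203 + 108, p) - 1*180517 = ((-203 + 108)**2 + (188/7)*89 + 188*(-203 + 108)/7 + 89*(-203 + 108)) - 1*180517 = ((-95)**2 + 16732/7 + (188/7)*(-95) + 89*(-95)) - 180517 = (9025 + 16732/7 - 17860/7 - 8455) - 180517 = 2862/7 - 180517 = -1260757/7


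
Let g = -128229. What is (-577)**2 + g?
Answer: 204700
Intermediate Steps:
(-577)**2 + g = (-577)**2 - 128229 = 332929 - 128229 = 204700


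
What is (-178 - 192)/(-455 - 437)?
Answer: 185/446 ≈ 0.41480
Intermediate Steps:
(-178 - 192)/(-455 - 437) = -370/(-892) = -370*(-1/892) = 185/446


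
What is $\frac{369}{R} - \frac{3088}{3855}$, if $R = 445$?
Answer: $\frac{9667}{343095} \approx 0.028176$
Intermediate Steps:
$\frac{369}{R} - \frac{3088}{3855} = \frac{369}{445} - \frac{3088}{3855} = \frac{9667}{343095}$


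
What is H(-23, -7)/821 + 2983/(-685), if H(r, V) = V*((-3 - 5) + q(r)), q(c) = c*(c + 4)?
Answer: -4506098/562385 ≈ -8.0125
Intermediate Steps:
q(c) = c*(4 + c)
H(r, V) = V*(-8 + r*(4 + r)) (H(r, V) = V*((-3 - 5) + r*(4 + r)) = V*(-8 + r*(4 + r)))
H(-23, -7)/821 + 2983/(-685) = -7*(-8 - 23*(4 - 23))/821 + 2983/(-685) = -7*(-8 - 23*(-19))*(1/821) + 2983*(-1/685) = -7*(-8 + 437)*(1/821) - 2983/685 = -7*429*(1/821) - 2983/685 = -3003*1/821 - 2983/685 = -3003/821 - 2983/685 = -4506098/562385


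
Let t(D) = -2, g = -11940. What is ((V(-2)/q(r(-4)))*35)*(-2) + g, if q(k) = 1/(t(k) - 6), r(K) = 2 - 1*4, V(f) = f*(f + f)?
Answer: -7460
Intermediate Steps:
V(f) = 2*f**2 (V(f) = f*(2*f) = 2*f**2)
r(K) = -2 (r(K) = 2 - 4 = -2)
q(k) = -1/8 (q(k) = 1/(-2 - 6) = 1/(-8) = -1/8)
((V(-2)/q(r(-4)))*35)*(-2) + g = (((2*(-2)**2)/(-1/8))*35)*(-2) - 11940 = (((2*4)*(-8))*35)*(-2) - 11940 = ((8*(-8))*35)*(-2) - 11940 = -64*35*(-2) - 11940 = -2240*(-2) - 11940 = 4480 - 11940 = -7460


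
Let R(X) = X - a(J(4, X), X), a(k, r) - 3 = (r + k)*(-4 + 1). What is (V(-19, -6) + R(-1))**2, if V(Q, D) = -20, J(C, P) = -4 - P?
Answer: 1296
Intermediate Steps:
a(k, r) = 3 - 3*k - 3*r (a(k, r) = 3 + (r + k)*(-4 + 1) = 3 + (k + r)*(-3) = 3 + (-3*k - 3*r) = 3 - 3*k - 3*r)
R(X) = -15 + X (R(X) = X - (3 - 3*(-4 - X) - 3*X) = X - (3 + (12 + 3*X) - 3*X) = X - 1*15 = X - 15 = -15 + X)
(V(-19, -6) + R(-1))**2 = (-20 + (-15 - 1))**2 = (-20 - 16)**2 = (-36)**2 = 1296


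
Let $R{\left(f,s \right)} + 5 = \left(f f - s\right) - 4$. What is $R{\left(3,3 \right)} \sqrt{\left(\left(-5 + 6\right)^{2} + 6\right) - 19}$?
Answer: $- 6 i \sqrt{3} \approx - 10.392 i$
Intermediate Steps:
$R{\left(f,s \right)} = -9 + f^{2} - s$ ($R{\left(f,s \right)} = -5 - \left(4 + s - f f\right) = -5 - \left(4 + s - f^{2}\right) = -9 + f^{2} - s$)
$R{\left(3,3 \right)} \sqrt{\left(\left(-5 + 6\right)^{2} + 6\right) - 19} = \left(-9 + 3^{2} - 3\right) \sqrt{\left(\left(-5 + 6\right)^{2} + 6\right) - 19} = \left(-9 + 9 - 3\right) \sqrt{\left(1^{2} + 6\right) - 19} = - 3 \sqrt{\left(1 + 6\right) - 19} = - 3 \sqrt{7 - 19} = - 3 \sqrt{-12} = - 3 \cdot 2 i \sqrt{3} = - 6 i \sqrt{3}$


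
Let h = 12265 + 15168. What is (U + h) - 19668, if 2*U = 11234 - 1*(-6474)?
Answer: 16619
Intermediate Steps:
h = 27433
U = 8854 (U = (11234 - 1*(-6474))/2 = (11234 + 6474)/2 = (½)*17708 = 8854)
(U + h) - 19668 = (8854 + 27433) - 19668 = 36287 - 19668 = 16619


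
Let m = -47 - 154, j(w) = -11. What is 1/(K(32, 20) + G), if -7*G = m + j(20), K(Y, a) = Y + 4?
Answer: 7/464 ≈ 0.015086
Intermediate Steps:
K(Y, a) = 4 + Y
m = -201
G = 212/7 (G = -(-201 - 11)/7 = -⅐*(-212) = 212/7 ≈ 30.286)
1/(K(32, 20) + G) = 1/((4 + 32) + 212/7) = 1/(36 + 212/7) = 1/(464/7) = 7/464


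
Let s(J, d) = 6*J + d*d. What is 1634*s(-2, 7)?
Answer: 60458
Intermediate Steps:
s(J, d) = d**2 + 6*J (s(J, d) = 6*J + d**2 = d**2 + 6*J)
1634*s(-2, 7) = 1634*(7**2 + 6*(-2)) = 1634*(49 - 12) = 1634*37 = 60458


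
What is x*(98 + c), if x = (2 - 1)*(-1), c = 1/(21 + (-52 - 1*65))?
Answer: -9407/96 ≈ -97.990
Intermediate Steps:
c = -1/96 (c = 1/(21 + (-52 - 65)) = 1/(21 - 117) = 1/(-96) = -1/96 ≈ -0.010417)
x = -1 (x = 1*(-1) = -1)
x*(98 + c) = -(98 - 1/96) = -1*9407/96 = -9407/96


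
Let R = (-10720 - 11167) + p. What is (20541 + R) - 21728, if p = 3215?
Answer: -19859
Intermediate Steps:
R = -18672 (R = (-10720 - 11167) + 3215 = -21887 + 3215 = -18672)
(20541 + R) - 21728 = (20541 - 18672) - 21728 = 1869 - 21728 = -19859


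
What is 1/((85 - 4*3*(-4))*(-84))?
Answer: -1/11172 ≈ -8.9510e-5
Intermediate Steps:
1/((85 - 4*3*(-4))*(-84)) = 1/((85 - 1*12*(-4))*(-84)) = 1/((85 - 12*(-4))*(-84)) = 1/((85 + 48)*(-84)) = 1/(133*(-84)) = 1/(-11172) = -1/11172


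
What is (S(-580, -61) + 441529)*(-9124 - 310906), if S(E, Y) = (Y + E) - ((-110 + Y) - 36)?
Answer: -141163632850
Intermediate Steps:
S(E, Y) = 146 + E (S(E, Y) = (E + Y) - (-146 + Y) = (E + Y) + (146 - Y) = 146 + E)
(S(-580, -61) + 441529)*(-9124 - 310906) = ((146 - 580) + 441529)*(-9124 - 310906) = (-434 + 441529)*(-320030) = 441095*(-320030) = -141163632850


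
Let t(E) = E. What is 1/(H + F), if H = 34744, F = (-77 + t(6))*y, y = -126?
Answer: 1/43690 ≈ 2.2889e-5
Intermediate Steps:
F = 8946 (F = (-77 + 6)*(-126) = -71*(-126) = 8946)
1/(H + F) = 1/(34744 + 8946) = 1/43690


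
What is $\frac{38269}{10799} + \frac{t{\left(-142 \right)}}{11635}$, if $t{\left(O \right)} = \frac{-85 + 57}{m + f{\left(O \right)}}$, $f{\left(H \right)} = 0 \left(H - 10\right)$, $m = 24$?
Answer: $\frac{2671483297}{753878190} \approx 3.5437$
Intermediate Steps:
$f{\left(H \right)} = 0$ ($f{\left(H \right)} = 0 \left(-10 + H\right) = 0$)
$t{\left(O \right)} = - \frac{7}{6}$ ($t{\left(O \right)} = \frac{-85 + 57}{24 + 0} = - \frac{28}{24} = \left(-28\right) \frac{1}{24} = - \frac{7}{6}$)
$\frac{38269}{10799} + \frac{t{\left(-142 \right)}}{11635} = \frac{38269}{10799} - \frac{7}{6 \cdot 11635} = 38269 \cdot \frac{1}{10799} - \frac{7}{69810} = \frac{38269}{10799} - \frac{7}{69810} = \frac{2671483297}{753878190}$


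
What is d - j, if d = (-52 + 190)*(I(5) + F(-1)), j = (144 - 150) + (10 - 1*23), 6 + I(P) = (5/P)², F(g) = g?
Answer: -809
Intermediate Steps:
I(P) = -6 + 25/P² (I(P) = -6 + (5/P)² = -6 + 25/P²)
j = -19 (j = -6 + (10 - 23) = -6 - 13 = -19)
d = -828 (d = (-52 + 190)*((-6 + 25/5²) - 1) = 138*((-6 + 25*(1/25)) - 1) = 138*((-6 + 1) - 1) = 138*(-5 - 1) = 138*(-6) = -828)
d - j = -828 - 1*(-19) = -828 + 19 = -809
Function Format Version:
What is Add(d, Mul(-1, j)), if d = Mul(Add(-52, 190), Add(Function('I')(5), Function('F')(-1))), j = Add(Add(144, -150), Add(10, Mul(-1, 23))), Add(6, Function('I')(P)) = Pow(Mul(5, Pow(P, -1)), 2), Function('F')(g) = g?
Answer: -809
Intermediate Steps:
Function('I')(P) = Add(-6, Mul(25, Pow(P, -2))) (Function('I')(P) = Add(-6, Pow(Mul(5, Pow(P, -1)), 2)) = Add(-6, Mul(25, Pow(P, -2))))
j = -19 (j = Add(-6, Add(10, -23)) = Add(-6, -13) = -19)
d = -828 (d = Mul(Add(-52, 190), Add(Add(-6, Mul(25, Pow(5, -2))), -1)) = Mul(138, Add(Add(-6, Mul(25, Rational(1, 25))), -1)) = Mul(138, Add(Add(-6, 1), -1)) = Mul(138, Add(-5, -1)) = Mul(138, -6) = -828)
Add(d, Mul(-1, j)) = Add(-828, Mul(-1, -19)) = Add(-828, 19) = -809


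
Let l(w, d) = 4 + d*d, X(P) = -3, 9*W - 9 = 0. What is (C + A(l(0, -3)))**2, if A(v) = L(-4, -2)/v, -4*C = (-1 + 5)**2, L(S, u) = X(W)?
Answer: 3025/169 ≈ 17.899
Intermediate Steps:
W = 1 (W = 1 + (1/9)*0 = 1 + 0 = 1)
L(S, u) = -3
C = -4 (C = -(-1 + 5)**2/4 = -1/4*4**2 = -1/4*16 = -4)
l(w, d) = 4 + d**2
A(v) = -3/v
(C + A(l(0, -3)))**2 = (-4 - 3/(4 + (-3)**2))**2 = (-4 - 3/(4 + 9))**2 = (-4 - 3/13)**2 = (-55/13)**2 = 3025/169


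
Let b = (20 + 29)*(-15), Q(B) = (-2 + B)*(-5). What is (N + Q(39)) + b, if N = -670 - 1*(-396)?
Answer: -1194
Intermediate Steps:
Q(B) = 10 - 5*B
b = -735 (b = 49*(-15) = -735)
N = -274 (N = -670 + 396 = -274)
(N + Q(39)) + b = (-274 + (10 - 5*39)) - 735 = (-274 + (10 - 195)) - 735 = (-274 - 185) - 735 = -459 - 735 = -1194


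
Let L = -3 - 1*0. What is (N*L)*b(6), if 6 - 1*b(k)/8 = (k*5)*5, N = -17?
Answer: -58752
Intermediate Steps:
b(k) = 48 - 200*k (b(k) = 48 - 8*k*5*5 = 48 - 8*5*k*5 = 48 - 200*k)
L = -3 (L = -3 + 0 = -3)
(N*L)*b(6) = (-17*(-3))*(48 - 200*6) = 51*(48 - 1200) = 51*(-1152) = -58752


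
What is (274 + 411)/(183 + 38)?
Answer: 685/221 ≈ 3.0995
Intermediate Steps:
(274 + 411)/(183 + 38) = 685/221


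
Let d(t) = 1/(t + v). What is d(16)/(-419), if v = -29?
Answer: 1/5447 ≈ 0.00018359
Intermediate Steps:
d(t) = 1/(-29 + t) (d(t) = 1/(t - 29) = 1/(-29 + t))
d(16)/(-419) = 1/((-29 + 16)*(-419)) = -1/419/(-13) = -1/13*(-1/419) = 1/5447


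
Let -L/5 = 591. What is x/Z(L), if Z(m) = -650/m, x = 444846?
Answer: 131451993/65 ≈ 2.0223e+6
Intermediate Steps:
L = -2955 (L = -5*591 = -2955)
x/Z(L) = 444846/((-650/(-2955))) = 444846/((-650*(-1/2955))) = 444846/(130/591) = 444846*(591/130) = 131451993/65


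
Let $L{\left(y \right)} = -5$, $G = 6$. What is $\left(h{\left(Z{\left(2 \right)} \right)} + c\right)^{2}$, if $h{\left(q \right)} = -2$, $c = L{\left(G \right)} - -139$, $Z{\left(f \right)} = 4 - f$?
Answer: $17424$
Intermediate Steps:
$c = 134$ ($c = -5 - -139 = -5 + 139 = 134$)
$\left(h{\left(Z{\left(2 \right)} \right)} + c\right)^{2} = \left(-2 + 134\right)^{2} = 132^{2} = 17424$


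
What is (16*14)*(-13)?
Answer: -2912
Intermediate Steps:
(16*14)*(-13) = 224*(-13) = -2912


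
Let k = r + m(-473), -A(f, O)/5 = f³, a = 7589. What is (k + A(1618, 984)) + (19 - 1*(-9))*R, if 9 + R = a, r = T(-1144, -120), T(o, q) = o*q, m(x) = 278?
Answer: -21178655362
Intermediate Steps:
A(f, O) = -5*f³
r = 137280 (r = -1144*(-120) = 137280)
k = 137558 (k = 137280 + 278 = 137558)
R = 7580 (R = -9 + 7589 = 7580)
(k + A(1618, 984)) + (19 - 1*(-9))*R = (137558 - 5*1618³) + (19 - 1*(-9))*7580 = (137558 - 5*4235801032) + (19 + 9)*7580 = (137558 - 21179005160) + 28*7580 = -21178867602 + 212240 = -21178655362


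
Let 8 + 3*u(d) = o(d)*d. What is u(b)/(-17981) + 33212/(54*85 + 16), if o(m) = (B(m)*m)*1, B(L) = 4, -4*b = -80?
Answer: 892111082/124230729 ≈ 7.1811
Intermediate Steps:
b = 20 (b = -¼*(-80) = 20)
o(m) = 4*m (o(m) = (4*m)*1 = 4*m)
u(d) = -8/3 + 4*d²/3 (u(d) = -8/3 + ((4*d)*d)/3 = -8/3 + (4*d²)/3 = -8/3 + 4*d²/3)
u(b)/(-17981) + 33212/(54*85 + 16) = (-8/3 + (4/3)*20²)/(-17981) + 33212/(54*85 + 16) = (-8/3 + (4/3)*400)*(-1/17981) + 33212/(4590 + 16) = (-8/3 + 1600/3)*(-1/17981) + 33212/4606 = (1592/3)*(-1/17981) + 33212*(1/4606) = -1592/53943 + 16606/2303 = 892111082/124230729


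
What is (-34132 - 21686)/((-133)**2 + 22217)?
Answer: -3101/2217 ≈ -1.3987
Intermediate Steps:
(-34132 - 21686)/((-133)**2 + 22217) = -55818/(17689 + 22217) = -55818/39906 = -55818*1/39906 = -3101/2217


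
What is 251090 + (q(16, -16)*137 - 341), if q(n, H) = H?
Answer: 248557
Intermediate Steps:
251090 + (q(16, -16)*137 - 341) = 251090 + (-16*137 - 341) = 251090 + (-2192 - 341) = 251090 - 2533 = 248557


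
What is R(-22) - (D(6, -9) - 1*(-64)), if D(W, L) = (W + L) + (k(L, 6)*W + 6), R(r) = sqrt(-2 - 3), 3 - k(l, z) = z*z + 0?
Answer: 131 + I*sqrt(5) ≈ 131.0 + 2.2361*I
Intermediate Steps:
k(l, z) = 3 - z**2 (k(l, z) = 3 - (z*z + 0) = 3 - (z**2 + 0) = 3 - z**2)
R(r) = I*sqrt(5) (R(r) = sqrt(-5) = I*sqrt(5))
D(W, L) = 6 + L - 32*W (D(W, L) = (W + L) + ((3 - 1*6**2)*W + 6) = (L + W) + ((3 - 1*36)*W + 6) = (L + W) + ((3 - 36)*W + 6) = (L + W) + (-33*W + 6) = (L + W) + (6 - 33*W) = 6 + L - 32*W)
R(-22) - (D(6, -9) - 1*(-64)) = I*sqrt(5) - ((6 - 9 - 32*6) - 1*(-64)) = I*sqrt(5) - ((6 - 9 - 192) + 64) = I*sqrt(5) - (-195 + 64) = I*sqrt(5) - 1*(-131) = I*sqrt(5) + 131 = 131 + I*sqrt(5)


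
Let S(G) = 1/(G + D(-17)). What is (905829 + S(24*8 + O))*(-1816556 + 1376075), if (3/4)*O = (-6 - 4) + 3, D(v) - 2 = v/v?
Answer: -222243259629636/557 ≈ -3.9900e+11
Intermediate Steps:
D(v) = 3 (D(v) = 2 + v/v = 2 + 1 = 3)
O = -28/3 (O = 4*((-6 - 4) + 3)/3 = 4*(-10 + 3)/3 = (4/3)*(-7) = -28/3 ≈ -9.3333)
S(G) = 1/(3 + G) (S(G) = 1/(G + 3) = 1/(3 + G))
(905829 + S(24*8 + O))*(-1816556 + 1376075) = (905829 + 1/(3 + (24*8 - 28/3)))*(-1816556 + 1376075) = (905829 + 1/(3 + (192 - 28/3)))*(-440481) = (905829 + 1/(3 + 548/3))*(-440481) = (905829 + 1/(557/3))*(-440481) = (905829 + 3/557)*(-440481) = (504546756/557)*(-440481) = -222243259629636/557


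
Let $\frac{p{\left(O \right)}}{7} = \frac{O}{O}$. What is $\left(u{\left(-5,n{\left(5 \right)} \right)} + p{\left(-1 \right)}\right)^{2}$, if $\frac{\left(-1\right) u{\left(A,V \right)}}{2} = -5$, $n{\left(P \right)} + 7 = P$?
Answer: $289$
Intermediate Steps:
$n{\left(P \right)} = -7 + P$
$p{\left(O \right)} = 7$ ($p{\left(O \right)} = 7 \frac{O}{O} = 7 \cdot 1 = 7$)
$u{\left(A,V \right)} = 10$ ($u{\left(A,V \right)} = \left(-2\right) \left(-5\right) = 10$)
$\left(u{\left(-5,n{\left(5 \right)} \right)} + p{\left(-1 \right)}\right)^{2} = \left(10 + 7\right)^{2} = 17^{2} = 289$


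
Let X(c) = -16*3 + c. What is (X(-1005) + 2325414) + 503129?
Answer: 2827490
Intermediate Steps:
X(c) = -48 + c
(X(-1005) + 2325414) + 503129 = ((-48 - 1005) + 2325414) + 503129 = (-1053 + 2325414) + 503129 = 2324361 + 503129 = 2827490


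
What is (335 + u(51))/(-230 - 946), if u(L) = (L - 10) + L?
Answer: -61/168 ≈ -0.36310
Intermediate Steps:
u(L) = -10 + 2*L (u(L) = (-10 + L) + L = -10 + 2*L)
(335 + u(51))/(-230 - 946) = (335 + (-10 + 2*51))/(-230 - 946) = (335 + (-10 + 102))/(-1176) = (335 + 92)*(-1/1176) = 427*(-1/1176) = -61/168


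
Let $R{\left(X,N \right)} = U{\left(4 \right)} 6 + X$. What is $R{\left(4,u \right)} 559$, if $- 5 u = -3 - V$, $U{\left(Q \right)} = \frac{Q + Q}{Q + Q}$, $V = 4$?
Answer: $5590$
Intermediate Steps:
$U{\left(Q \right)} = 1$ ($U{\left(Q \right)} = \frac{2 Q}{2 Q} = 2 Q \frac{1}{2 Q} = 1$)
$u = \frac{7}{5}$ ($u = - \frac{-3 - 4}{5} = \left(- \frac{1}{5}\right) \left(-7\right) = \frac{7}{5} \approx 1.4$)
$R{\left(X,N \right)} = 6 + X$ ($R{\left(X,N \right)} = 1 \cdot 6 + X = 6 + X$)
$R{\left(4,u \right)} 559 = \left(6 + 4\right) 559 = 10 \cdot 559 = 5590$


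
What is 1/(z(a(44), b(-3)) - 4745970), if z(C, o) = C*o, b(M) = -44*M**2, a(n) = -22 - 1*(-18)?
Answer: -1/4744386 ≈ -2.1078e-7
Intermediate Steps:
a(n) = -4 (a(n) = -22 + 18 = -4)
1/(z(a(44), b(-3)) - 4745970) = 1/(-(-176)*(-3)**2 - 4745970) = 1/(-(-176)*9 - 4745970) = 1/(-4*(-396) - 4745970) = 1/(1584 - 4745970) = 1/(-4744386) = -1/4744386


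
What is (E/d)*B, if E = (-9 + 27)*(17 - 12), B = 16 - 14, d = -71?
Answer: -180/71 ≈ -2.5352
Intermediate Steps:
B = 2
E = 90 (E = 18*5 = 90)
(E/d)*B = (90/(-71))*2 = (90*(-1/71))*2 = -90/71*2 = -180/71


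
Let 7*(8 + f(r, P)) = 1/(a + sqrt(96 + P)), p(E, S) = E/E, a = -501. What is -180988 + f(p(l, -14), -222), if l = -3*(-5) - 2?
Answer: -106056959315/585963 - I*sqrt(14)/585963 ≈ -1.81e+5 - 6.3855e-6*I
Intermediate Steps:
l = 13 (l = 15 - 2 = 13)
p(E, S) = 1
f(r, P) = -8 + 1/(7*(-501 + sqrt(96 + P)))
-180988 + f(p(l, -14), -222) = -180988 + (28057 - 56*sqrt(96 - 222))/(7*(-501 + sqrt(96 - 222))) = -180988 + (28057 - 168*I*sqrt(14))/(7*(-501 + sqrt(-126))) = -180988 + (28057 - 168*I*sqrt(14))/(7*(-501 + 3*I*sqrt(14)))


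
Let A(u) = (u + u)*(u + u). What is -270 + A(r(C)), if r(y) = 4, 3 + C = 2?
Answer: -206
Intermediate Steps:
C = -1 (C = -3 + 2 = -1)
A(u) = 4*u² (A(u) = (2*u)*(2*u) = 4*u²)
-270 + A(r(C)) = -270 + 4*4² = -270 + 4*16 = -270 + 64 = -206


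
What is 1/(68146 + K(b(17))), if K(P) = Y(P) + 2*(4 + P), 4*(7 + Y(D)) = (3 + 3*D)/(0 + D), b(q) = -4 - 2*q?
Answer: 152/10346903 ≈ 1.4690e-5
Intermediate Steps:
Y(D) = -7 + (3 + 3*D)/(4*D) (Y(D) = -7 + ((3 + 3*D)/(0 + D))/4 = -7 + ((3 + 3*D)/D)/4 = -7 + (3 + 3*D)/(4*D))
K(P) = 8 + 2*P + (3 - 25*P)/(4*P) (K(P) = (3 - 25*P)/(4*P) + 2*(4 + P) = (3 - 25*P)/(4*P) + (8 + 2*P) = 8 + 2*P + (3 - 25*P)/(4*P))
1/(68146 + K(b(17))) = 1/(68146 + (7/4 + 2*(-4 - 2*17) + 3/(4*(-4 - 2*17)))) = 1/(68146 + (7/4 + 2*(-4 - 34) + 3/(4*(-4 - 34)))) = 1/(68146 + (7/4 + 2*(-38) + (¾)/(-38))) = 1/(68146 + (7/4 - 76 + (¾)*(-1/38))) = 1/(68146 + (7/4 - 76 - 3/152)) = 1/(68146 - 11289/152) = 1/(10346903/152) = 152/10346903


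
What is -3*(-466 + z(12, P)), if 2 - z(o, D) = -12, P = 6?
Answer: 1356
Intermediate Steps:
z(o, D) = 14 (z(o, D) = 2 - 1*(-12) = 2 + 12 = 14)
-3*(-466 + z(12, P)) = -3*(-466 + 14) = -3*(-452) = 1356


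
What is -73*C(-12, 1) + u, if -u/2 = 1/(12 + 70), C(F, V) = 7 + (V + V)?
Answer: -26938/41 ≈ -657.02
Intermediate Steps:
C(F, V) = 7 + 2*V
u = -1/41 (u = -2/(12 + 70) = -2/82 = -2*1/82 = -1/41 ≈ -0.024390)
-73*C(-12, 1) + u = -73*(7 + 2*1) - 1/41 = -73*(7 + 2) - 1/41 = -73*9 - 1/41 = -657 - 1/41 = -26938/41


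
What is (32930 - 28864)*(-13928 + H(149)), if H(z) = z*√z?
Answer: -56631248 + 605834*√149 ≈ -4.9236e+7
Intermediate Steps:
H(z) = z^(3/2)
(32930 - 28864)*(-13928 + H(149)) = (32930 - 28864)*(-13928 + 149^(3/2)) = 4066*(-13928 + 149*√149) = -56631248 + 605834*√149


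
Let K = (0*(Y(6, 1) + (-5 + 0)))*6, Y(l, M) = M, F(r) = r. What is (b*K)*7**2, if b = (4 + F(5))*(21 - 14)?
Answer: 0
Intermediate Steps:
b = 63 (b = (4 + 5)*(21 - 14) = 9*7 = 63)
K = 0 (K = (0*(1 + (-5 + 0)))*6 = (0*(1 - 5))*6 = (0*(-4))*6 = 0*6 = 0)
(b*K)*7**2 = (63*0)*7**2 = 0*49 = 0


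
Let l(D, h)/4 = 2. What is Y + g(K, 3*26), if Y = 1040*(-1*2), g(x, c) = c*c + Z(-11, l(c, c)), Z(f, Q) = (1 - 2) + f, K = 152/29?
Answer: 3992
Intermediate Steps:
l(D, h) = 8 (l(D, h) = 4*2 = 8)
K = 152/29 (K = 152*(1/29) = 152/29 ≈ 5.2414)
Z(f, Q) = -1 + f
g(x, c) = -12 + c² (g(x, c) = c*c + (-1 - 11) = c² - 12 = -12 + c²)
Y = -2080 (Y = 1040*(-2) = -2080)
Y + g(K, 3*26) = -2080 + (-12 + (3*26)²) = -2080 + (-12 + 78²) = -2080 + (-12 + 6084) = -2080 + 6072 = 3992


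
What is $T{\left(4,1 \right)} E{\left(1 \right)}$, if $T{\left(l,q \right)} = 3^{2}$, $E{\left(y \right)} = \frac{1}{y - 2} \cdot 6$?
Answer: $-54$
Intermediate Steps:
$E{\left(y \right)} = \frac{6}{-2 + y}$ ($E{\left(y \right)} = \frac{1}{-2 + y} 6 = \frac{6}{-2 + y}$)
$T{\left(l,q \right)} = 9$
$T{\left(4,1 \right)} E{\left(1 \right)} = 9 \frac{6}{-2 + 1} = 9 \frac{6}{-1} = 9 \cdot 6 \left(-1\right) = 9 \left(-6\right) = -54$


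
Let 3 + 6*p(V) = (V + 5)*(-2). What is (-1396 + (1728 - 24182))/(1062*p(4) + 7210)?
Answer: -23850/3493 ≈ -6.8279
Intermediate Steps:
p(V) = -13/6 - V/3 (p(V) = -1/2 + ((V + 5)*(-2))/6 = -1/2 + ((5 + V)*(-2))/6 = -1/2 + (-10 - 2*V)/6 = -1/2 + (-5/3 - V/3) = -13/6 - V/3)
(-1396 + (1728 - 24182))/(1062*p(4) + 7210) = (-1396 + (1728 - 24182))/(1062*(-13/6 - 1/3*4) + 7210) = (-1396 - 22454)/(1062*(-13/6 - 4/3) + 7210) = -23850/(1062*(-7/2) + 7210) = -23850/(-3717 + 7210) = -23850/3493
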